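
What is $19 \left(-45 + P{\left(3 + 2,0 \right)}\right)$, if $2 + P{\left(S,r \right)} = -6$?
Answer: $-1007$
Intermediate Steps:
$P{\left(S,r \right)} = -8$ ($P{\left(S,r \right)} = -2 - 6 = -8$)
$19 \left(-45 + P{\left(3 + 2,0 \right)}\right) = 19 \left(-45 - 8\right) = 19 \left(-53\right) = -1007$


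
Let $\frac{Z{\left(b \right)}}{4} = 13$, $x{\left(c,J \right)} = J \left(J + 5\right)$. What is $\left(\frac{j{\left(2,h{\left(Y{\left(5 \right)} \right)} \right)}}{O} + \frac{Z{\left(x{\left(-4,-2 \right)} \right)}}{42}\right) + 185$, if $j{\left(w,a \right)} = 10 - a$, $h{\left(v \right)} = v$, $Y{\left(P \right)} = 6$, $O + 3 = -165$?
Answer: $\frac{2607}{14} \approx 186.21$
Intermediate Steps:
$O = -168$ ($O = -3 - 165 = -168$)
$x{\left(c,J \right)} = J \left(5 + J\right)$
$Z{\left(b \right)} = 52$ ($Z{\left(b \right)} = 4 \cdot 13 = 52$)
$\left(\frac{j{\left(2,h{\left(Y{\left(5 \right)} \right)} \right)}}{O} + \frac{Z{\left(x{\left(-4,-2 \right)} \right)}}{42}\right) + 185 = \left(\frac{10 - 6}{-168} + \frac{52}{42}\right) + 185 = \left(\left(10 - 6\right) \left(- \frac{1}{168}\right) + 52 \cdot \frac{1}{42}\right) + 185 = \left(4 \left(- \frac{1}{168}\right) + \frac{26}{21}\right) + 185 = \left(- \frac{1}{42} + \frac{26}{21}\right) + 185 = \frac{17}{14} + 185 = \frac{2607}{14}$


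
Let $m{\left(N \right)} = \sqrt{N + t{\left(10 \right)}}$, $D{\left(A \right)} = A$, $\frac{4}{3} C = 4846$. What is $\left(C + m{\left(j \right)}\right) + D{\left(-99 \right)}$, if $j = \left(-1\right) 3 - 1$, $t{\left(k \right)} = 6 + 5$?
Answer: $\frac{7071}{2} + \sqrt{7} \approx 3538.1$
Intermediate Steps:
$C = \frac{7269}{2}$ ($C = \frac{3}{4} \cdot 4846 = \frac{7269}{2} \approx 3634.5$)
$t{\left(k \right)} = 11$
$j = -4$ ($j = -3 - 1 = -4$)
$m{\left(N \right)} = \sqrt{11 + N}$ ($m{\left(N \right)} = \sqrt{N + 11} = \sqrt{11 + N}$)
$\left(C + m{\left(j \right)}\right) + D{\left(-99 \right)} = \left(\frac{7269}{2} + \sqrt{11 - 4}\right) - 99 = \left(\frac{7269}{2} + \sqrt{7}\right) - 99 = \frac{7071}{2} + \sqrt{7}$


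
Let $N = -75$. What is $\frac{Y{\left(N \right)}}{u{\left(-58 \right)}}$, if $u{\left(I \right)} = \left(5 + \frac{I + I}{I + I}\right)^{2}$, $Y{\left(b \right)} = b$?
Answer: $- \frac{25}{12} \approx -2.0833$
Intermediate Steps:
$u{\left(I \right)} = 36$ ($u{\left(I \right)} = \left(5 + \frac{2 I}{2 I}\right)^{2} = \left(5 + 2 I \frac{1}{2 I}\right)^{2} = \left(5 + 1\right)^{2} = 6^{2} = 36$)
$\frac{Y{\left(N \right)}}{u{\left(-58 \right)}} = - \frac{75}{36} = \left(-75\right) \frac{1}{36} = - \frac{25}{12}$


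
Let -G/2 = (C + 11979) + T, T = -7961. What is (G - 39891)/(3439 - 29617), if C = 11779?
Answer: 71485/26178 ≈ 2.7307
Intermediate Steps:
G = -31594 (G = -2*((11779 + 11979) - 7961) = -2*(23758 - 7961) = -2*15797 = -31594)
(G - 39891)/(3439 - 29617) = (-31594 - 39891)/(3439 - 29617) = -71485/(-26178) = -71485*(-1/26178) = 71485/26178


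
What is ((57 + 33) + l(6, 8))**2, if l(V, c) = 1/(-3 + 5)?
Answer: 32761/4 ≈ 8190.3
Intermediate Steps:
l(V, c) = 1/2
((57 + 33) + l(6, 8))**2 = ((57 + 33) + 1/2)**2 = (90 + 1/2)**2 = (181/2)**2 = 32761/4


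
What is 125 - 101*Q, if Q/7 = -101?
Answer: 71532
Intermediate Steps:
Q = -707 (Q = 7*(-101) = -707)
125 - 101*Q = 125 - 101*(-707) = 125 + 71407 = 71532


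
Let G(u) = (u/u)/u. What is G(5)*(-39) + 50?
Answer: 211/5 ≈ 42.200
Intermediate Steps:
G(u) = 1/u
G(5)*(-39) + 50 = -39/5 + 50 = 211/5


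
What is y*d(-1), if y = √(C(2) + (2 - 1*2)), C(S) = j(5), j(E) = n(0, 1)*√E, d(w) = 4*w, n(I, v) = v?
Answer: -4*5^(¼) ≈ -5.9814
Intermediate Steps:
j(E) = √E (j(E) = 1*√E = √E)
C(S) = √5
y = 5^(¼) (y = √(√5 + (2 - 1*2)) = √(√5 + (2 - 2)) = √(√5 + 0) = √(√5) = 5^(¼) ≈ 1.4953)
y*d(-1) = 5^(¼)*(4*(-1)) = 5^(¼)*(-4) = -4*5^(¼)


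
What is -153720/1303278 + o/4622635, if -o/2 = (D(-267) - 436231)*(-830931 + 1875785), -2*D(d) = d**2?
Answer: 214189712631475702/1004096416255 ≈ 2.1332e+5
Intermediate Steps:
D(d) = -d**2/2
o = 986082007354 (o = -2*(-1/2*(-267)**2 - 436231)*(-830931 + 1875785) = -2*(-1/2*71289 - 436231)*1044854 = -2*(-71289/2 - 436231)*1044854 = -(-943751)*1044854 = -2*(-493041003677) = 986082007354)
-153720/1303278 + o/4622635 = -153720/1303278 + 986082007354/4622635 = -153720*1/1303278 + 986082007354*(1/4622635) = -25620/217213 + 986082007354/4622635 = 214189712631475702/1004096416255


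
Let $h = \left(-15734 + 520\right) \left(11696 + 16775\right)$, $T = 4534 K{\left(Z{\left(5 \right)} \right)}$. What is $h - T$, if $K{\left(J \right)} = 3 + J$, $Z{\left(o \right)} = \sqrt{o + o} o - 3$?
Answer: $-433157794 - 22670 \sqrt{10} \approx -4.3323 \cdot 10^{8}$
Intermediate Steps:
$Z{\left(o \right)} = -3 + \sqrt{2} o^{\frac{3}{2}}$ ($Z{\left(o \right)} = \sqrt{2 o} o - 3 = \sqrt{2} \sqrt{o} o - 3 = \sqrt{2} o^{\frac{3}{2}} - 3 = -3 + \sqrt{2} o^{\frac{3}{2}}$)
$T = 22670 \sqrt{10}$ ($T = 4534 \left(3 - \left(3 - \sqrt{2} \cdot 5^{\frac{3}{2}}\right)\right) = 4534 \left(3 - \left(3 - \sqrt{2} \cdot 5 \sqrt{5}\right)\right) = 4534 \left(3 - \left(3 - 5 \sqrt{10}\right)\right) = 4534 \cdot 5 \sqrt{10} = 22670 \sqrt{10} \approx 71689.0$)
$h = -433157794$ ($h = \left(-15214\right) 28471 = -433157794$)
$h - T = -433157794 - 22670 \sqrt{10}$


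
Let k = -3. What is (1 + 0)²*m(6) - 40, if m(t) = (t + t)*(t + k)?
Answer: -4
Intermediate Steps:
m(t) = 2*t*(-3 + t) (m(t) = (t + t)*(t - 3) = (2*t)*(-3 + t) = 2*t*(-3 + t))
(1 + 0)²*m(6) - 40 = (1 + 0)²*(2*6*(-3 + 6)) - 40 = 1²*(2*6*3) - 40 = 1*36 - 40 = 36 - 40 = -4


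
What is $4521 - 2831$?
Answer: $1690$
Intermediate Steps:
$4521 - 2831 = 1690$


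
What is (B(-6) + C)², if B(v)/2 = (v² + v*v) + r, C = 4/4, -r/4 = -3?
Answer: 28561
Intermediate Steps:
r = 12 (r = -4*(-3) = 12)
C = 1 (C = 4*(¼) = 1)
B(v) = 24 + 4*v² (B(v) = 2*((v² + v*v) + 12) = 2*((v² + v²) + 12) = 2*(2*v² + 12) = 2*(12 + 2*v²) = 24 + 4*v²)
(B(-6) + C)² = ((24 + 4*(-6)²) + 1)² = ((24 + 4*36) + 1)² = ((24 + 144) + 1)² = (168 + 1)² = 169² = 28561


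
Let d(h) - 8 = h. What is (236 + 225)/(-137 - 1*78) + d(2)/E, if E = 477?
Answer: -217747/102555 ≈ -2.1232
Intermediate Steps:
d(h) = 8 + h
(236 + 225)/(-137 - 1*78) + d(2)/E = (236 + 225)/(-137 - 1*78) + (8 + 2)/477 = 461/(-137 - 78) + 10*(1/477) = 461/(-215) + 10/477 = 461*(-1/215) + 10/477 = -461/215 + 10/477 = -217747/102555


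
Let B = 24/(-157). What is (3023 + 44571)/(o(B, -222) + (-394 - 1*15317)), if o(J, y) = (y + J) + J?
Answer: -7472258/2501529 ≈ -2.9871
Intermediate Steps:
B = -24/157 (B = 24*(-1/157) = -24/157 ≈ -0.15287)
o(J, y) = y + 2*J (o(J, y) = (J + y) + J = y + 2*J)
(3023 + 44571)/(o(B, -222) + (-394 - 1*15317)) = (3023 + 44571)/((-222 + 2*(-24/157)) + (-394 - 1*15317)) = 47594/((-222 - 48/157) + (-394 - 15317)) = 47594/(-34902/157 - 15711) = 47594/(-2501529/157) = 47594*(-157/2501529) = -7472258/2501529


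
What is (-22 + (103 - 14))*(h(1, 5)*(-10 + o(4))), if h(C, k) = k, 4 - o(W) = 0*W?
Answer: -2010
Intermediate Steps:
o(W) = 4 (o(W) = 4 - 0*W = 4 - 1*0 = 4 + 0 = 4)
(-22 + (103 - 14))*(h(1, 5)*(-10 + o(4))) = (-22 + (103 - 14))*(5*(-10 + 4)) = (-22 + 89)*(5*(-6)) = 67*(-30) = -2010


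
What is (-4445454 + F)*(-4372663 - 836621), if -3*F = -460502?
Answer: 22358003828080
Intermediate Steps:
F = 460502/3 (F = -1/3*(-460502) = 460502/3 ≈ 1.5350e+5)
(-4445454 + F)*(-4372663 - 836621) = (-4445454 + 460502/3)*(-4372663 - 836621) = -12875860/3*(-5209284) = 22358003828080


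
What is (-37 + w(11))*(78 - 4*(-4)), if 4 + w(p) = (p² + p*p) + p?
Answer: 19928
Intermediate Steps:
w(p) = -4 + p + 2*p² (w(p) = -4 + ((p² + p*p) + p) = -4 + ((p² + p²) + p) = -4 + (2*p² + p) = -4 + (p + 2*p²) = -4 + p + 2*p²)
(-37 + w(11))*(78 - 4*(-4)) = (-37 + (-4 + 11 + 2*11²))*(78 - 4*(-4)) = (-37 + (-4 + 11 + 2*121))*(78 + 16) = (-37 + (-4 + 11 + 242))*94 = (-37 + 249)*94 = 212*94 = 19928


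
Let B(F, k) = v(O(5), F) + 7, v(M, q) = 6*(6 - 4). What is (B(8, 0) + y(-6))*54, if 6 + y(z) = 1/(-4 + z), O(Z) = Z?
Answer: 3483/5 ≈ 696.60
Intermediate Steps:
v(M, q) = 12 (v(M, q) = 6*2 = 12)
B(F, k) = 19 (B(F, k) = 12 + 7 = 19)
y(z) = -6 + 1/(-4 + z)
(B(8, 0) + y(-6))*54 = (19 + (25 - 6*(-6))/(-4 - 6))*54 = (19 + (25 + 36)/(-10))*54 = (19 - ⅒*61)*54 = (19 - 61/10)*54 = (129/10)*54 = 3483/5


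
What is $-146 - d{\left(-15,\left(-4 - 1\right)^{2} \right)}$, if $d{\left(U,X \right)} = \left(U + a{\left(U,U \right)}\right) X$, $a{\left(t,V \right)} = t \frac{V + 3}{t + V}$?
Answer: $379$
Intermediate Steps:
$a{\left(t,V \right)} = \frac{t \left(3 + V\right)}{V + t}$ ($a{\left(t,V \right)} = t \frac{3 + V}{V + t} = \frac{t \left(3 + V\right)}{V + t}$)
$d{\left(U,X \right)} = X \left(\frac{3}{2} + \frac{3 U}{2}\right)$ ($d{\left(U,X \right)} = \left(U + \frac{U \left(3 + U\right)}{U + U}\right) X = \left(U + \frac{U \left(3 + U\right)}{2 U}\right) X = \left(U + U \frac{1}{2 U} \left(3 + U\right)\right) X = \left(U + \left(\frac{3}{2} + \frac{U}{2}\right)\right) X = \left(\frac{3}{2} + \frac{3 U}{2}\right) X = X \left(\frac{3}{2} + \frac{3 U}{2}\right)$)
$-146 - d{\left(-15,\left(-4 - 1\right)^{2} \right)} = -146 - \frac{3 \left(-4 - 1\right)^{2} \left(1 - 15\right)}{2} = -146 - \frac{3}{2} \left(-5\right)^{2} \left(-14\right) = -146 - \frac{3}{2} \cdot 25 \left(-14\right) = -146 - -525 = -146 + 525 = 379$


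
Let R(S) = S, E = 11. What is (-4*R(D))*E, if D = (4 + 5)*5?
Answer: -1980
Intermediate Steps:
D = 45 (D = 9*5 = 45)
(-4*R(D))*E = -4*45*11 = -180*11 = -1980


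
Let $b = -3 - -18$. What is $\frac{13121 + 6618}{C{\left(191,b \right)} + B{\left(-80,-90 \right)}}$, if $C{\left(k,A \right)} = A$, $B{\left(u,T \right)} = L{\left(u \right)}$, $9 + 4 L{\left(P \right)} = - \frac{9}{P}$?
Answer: $\frac{6316480}{4089} \approx 1544.8$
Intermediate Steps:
$L{\left(P \right)} = - \frac{9}{4} - \frac{9}{4 P}$ ($L{\left(P \right)} = - \frac{9}{4} + \frac{\left(-9\right) \frac{1}{P}}{4} = - \frac{9}{4} - \frac{9}{4 P}$)
$B{\left(u,T \right)} = \frac{9 \left(-1 - u\right)}{4 u}$
$b = 15$ ($b = -3 + 18 = 15$)
$\frac{13121 + 6618}{C{\left(191,b \right)} + B{\left(-80,-90 \right)}} = \frac{13121 + 6618}{15 + \frac{9 \left(-1 - -80\right)}{4 \left(-80\right)}} = \frac{19739}{15 + \frac{9}{4} \left(- \frac{1}{80}\right) \left(-1 + 80\right)} = \frac{19739}{15 + \frac{9}{4} \left(- \frac{1}{80}\right) 79} = \frac{19739}{15 - \frac{711}{320}} = \frac{19739}{\frac{4089}{320}} = 19739 \cdot \frac{320}{4089} = \frac{6316480}{4089}$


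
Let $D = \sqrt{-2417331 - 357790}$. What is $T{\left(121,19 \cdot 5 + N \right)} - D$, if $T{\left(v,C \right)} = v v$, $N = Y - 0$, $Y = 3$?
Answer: $14641 - i \sqrt{2775121} \approx 14641.0 - 1665.9 i$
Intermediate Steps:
$N = 3$ ($N = 3 - 0 = 3 + 0 = 3$)
$T{\left(v,C \right)} = v^{2}$
$D = i \sqrt{2775121}$ ($D = \sqrt{-2775121} = i \sqrt{2775121} \approx 1665.9 i$)
$T{\left(121,19 \cdot 5 + N \right)} - D = 121^{2} - i \sqrt{2775121} = 14641 - i \sqrt{2775121}$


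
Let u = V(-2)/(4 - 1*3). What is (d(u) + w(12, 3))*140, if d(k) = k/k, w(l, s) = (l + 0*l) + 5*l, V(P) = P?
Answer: 10220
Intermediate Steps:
w(l, s) = 6*l (w(l, s) = (l + 0) + 5*l = l + 5*l = 6*l)
u = -2 (u = -2/(4 - 1*3) = -2/(4 - 3) = -2/1 = -2*1 = -2)
d(k) = 1
(d(u) + w(12, 3))*140 = (1 + 6*12)*140 = (1 + 72)*140 = 73*140 = 10220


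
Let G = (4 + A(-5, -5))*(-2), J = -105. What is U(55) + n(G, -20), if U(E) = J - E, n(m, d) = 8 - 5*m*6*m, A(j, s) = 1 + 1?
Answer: -4472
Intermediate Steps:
A(j, s) = 2
G = -12 (G = (4 + 2)*(-2) = 6*(-2) = -12)
n(m, d) = 8 - 30*m² (n(m, d) = 8 - 5*6*m*m = 8 - 30*m²)
U(E) = -105 - E
U(55) + n(G, -20) = (-105 - 1*55) + (8 - 30*(-12)²) = (-105 - 55) + (8 - 30*144) = -160 + (8 - 4320) = -160 - 4312 = -4472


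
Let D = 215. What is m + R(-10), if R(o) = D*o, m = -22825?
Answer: -24975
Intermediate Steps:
R(o) = 215*o
m + R(-10) = -22825 + 215*(-10) = -22825 - 2150 = -24975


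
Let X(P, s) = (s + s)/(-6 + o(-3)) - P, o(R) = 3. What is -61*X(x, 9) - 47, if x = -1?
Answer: 258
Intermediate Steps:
X(P, s) = -P - 2*s/3 (X(P, s) = (s + s)/(-6 + 3) - P = (2*s)/(-3) - P = (2*s)*(-1/3) - P = -2*s/3 - P = -P - 2*s/3)
-61*X(x, 9) - 47 = -61*(-1*(-1) - 2/3*9) - 47 = -61*(1 - 6) - 47 = -61*(-5) - 47 = 305 - 47 = 258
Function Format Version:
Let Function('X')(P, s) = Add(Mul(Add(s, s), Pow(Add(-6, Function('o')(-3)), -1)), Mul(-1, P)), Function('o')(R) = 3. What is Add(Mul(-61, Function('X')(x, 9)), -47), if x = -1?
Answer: 258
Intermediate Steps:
Function('X')(P, s) = Add(Mul(-1, P), Mul(Rational(-2, 3), s)) (Function('X')(P, s) = Add(Mul(Add(s, s), Pow(Add(-6, 3), -1)), Mul(-1, P)) = Add(Mul(Mul(2, s), Pow(-3, -1)), Mul(-1, P)) = Add(Mul(Mul(2, s), Rational(-1, 3)), Mul(-1, P)) = Add(Mul(Rational(-2, 3), s), Mul(-1, P)) = Add(Mul(-1, P), Mul(Rational(-2, 3), s)))
Add(Mul(-61, Function('X')(x, 9)), -47) = Add(Mul(-61, Add(Mul(-1, -1), Mul(Rational(-2, 3), 9))), -47) = Add(Mul(-61, Add(1, -6)), -47) = Add(Mul(-61, -5), -47) = Add(305, -47) = 258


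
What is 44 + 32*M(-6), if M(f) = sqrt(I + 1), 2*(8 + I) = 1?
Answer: 44 + 16*I*sqrt(26) ≈ 44.0 + 81.584*I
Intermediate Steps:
I = -15/2 (I = -8 + (1/2)*1 = -8 + 1/2 = -15/2 ≈ -7.5000)
M(f) = I*sqrt(26)/2 (M(f) = sqrt(-15/2 + 1) = sqrt(-13/2) = I*sqrt(26)/2)
44 + 32*M(-6) = 44 + 32*(I*sqrt(26)/2) = 44 + 16*I*sqrt(26)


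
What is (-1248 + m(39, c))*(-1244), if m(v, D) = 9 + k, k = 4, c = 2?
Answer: 1536340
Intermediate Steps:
m(v, D) = 13 (m(v, D) = 9 + 4 = 13)
(-1248 + m(39, c))*(-1244) = (-1248 + 13)*(-1244) = -1235*(-1244) = 1536340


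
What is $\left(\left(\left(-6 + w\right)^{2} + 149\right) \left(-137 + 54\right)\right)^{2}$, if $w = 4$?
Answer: $161264601$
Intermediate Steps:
$\left(\left(\left(-6 + w\right)^{2} + 149\right) \left(-137 + 54\right)\right)^{2} = \left(\left(\left(-6 + 4\right)^{2} + 149\right) \left(-137 + 54\right)\right)^{2} = \left(\left(\left(-2\right)^{2} + 149\right) \left(-83\right)\right)^{2} = \left(\left(4 + 149\right) \left(-83\right)\right)^{2} = \left(153 \left(-83\right)\right)^{2} = \left(-12699\right)^{2} = 161264601$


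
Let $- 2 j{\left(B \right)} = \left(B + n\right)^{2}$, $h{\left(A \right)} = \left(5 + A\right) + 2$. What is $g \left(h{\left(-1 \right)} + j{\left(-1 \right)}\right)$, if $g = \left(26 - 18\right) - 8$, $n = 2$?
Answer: $0$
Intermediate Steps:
$h{\left(A \right)} = 7 + A$
$g = 0$ ($g = 8 - 8 = 0$)
$j{\left(B \right)} = - \frac{\left(2 + B\right)^{2}}{2}$ ($j{\left(B \right)} = - \frac{\left(B + 2\right)^{2}}{2} = - \frac{\left(2 + B\right)^{2}}{2}$)
$g \left(h{\left(-1 \right)} + j{\left(-1 \right)}\right) = 0 \left(\left(7 - 1\right) - \frac{\left(2 - 1\right)^{2}}{2}\right) = 0 \left(6 - \frac{1^{2}}{2}\right) = 0 \left(6 - \frac{1}{2}\right) = 0 \cdot \frac{11}{2} = 0$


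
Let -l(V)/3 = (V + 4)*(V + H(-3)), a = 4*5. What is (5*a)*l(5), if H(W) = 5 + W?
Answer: -18900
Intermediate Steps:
a = 20
l(V) = -3*(2 + V)*(4 + V) (l(V) = -3*(V + 4)*(V + (5 - 3)) = -3*(4 + V)*(V + 2) = -3*(4 + V)*(2 + V) = -3*(2 + V)*(4 + V))
(5*a)*l(5) = (5*20)*(-24 - 18*5 - 3*5**2) = 100*(-24 - 90 - 3*25) = 100*(-24 - 90 - 75) = 100*(-189) = -18900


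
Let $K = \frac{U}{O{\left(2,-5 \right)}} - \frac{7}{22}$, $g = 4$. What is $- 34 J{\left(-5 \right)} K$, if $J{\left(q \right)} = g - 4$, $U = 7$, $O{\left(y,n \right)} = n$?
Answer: $0$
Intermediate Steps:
$J{\left(q \right)} = 0$ ($J{\left(q \right)} = 4 - 4 = 0$)
$K = - \frac{189}{110}$ ($K = \frac{7}{-5} - \frac{7}{22} = 7 \left(- \frac{1}{5}\right) - \frac{7}{22} = - \frac{7}{5} - \frac{7}{22} = - \frac{189}{110} \approx -1.7182$)
$- 34 J{\left(-5 \right)} K = \left(-34\right) 0 \left(- \frac{189}{110}\right) = 0 \left(- \frac{189}{110}\right) = 0$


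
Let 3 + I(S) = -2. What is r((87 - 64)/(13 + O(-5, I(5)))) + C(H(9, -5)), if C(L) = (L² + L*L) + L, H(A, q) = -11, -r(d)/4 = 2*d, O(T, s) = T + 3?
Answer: 2357/11 ≈ 214.27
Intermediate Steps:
I(S) = -5 (I(S) = -3 - 2 = -5)
O(T, s) = 3 + T
r(d) = -8*d
C(L) = L + 2*L² (C(L) = (L² + L²) + L = 2*L² + L = L + 2*L²)
r((87 - 64)/(13 + O(-5, I(5)))) + C(H(9, -5)) = -8*(87 - 64)/(13 + (3 - 5)) - 11*(1 + 2*(-11)) = -184/(13 - 2) - 11*(1 - 22) = -184/11 - 11*(-21) = -184/11 + 231 = 2357/11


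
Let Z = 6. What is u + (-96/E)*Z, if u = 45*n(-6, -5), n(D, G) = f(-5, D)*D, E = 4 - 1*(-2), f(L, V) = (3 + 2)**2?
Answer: -6846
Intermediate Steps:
f(L, V) = 25 (f(L, V) = 5**2 = 25)
E = 6 (E = 4 + 2 = 6)
n(D, G) = 25*D
u = -6750 (u = 45*(25*(-6)) = 45*(-150) = -6750)
u + (-96/E)*Z = -6750 - 96/6*6 = -6750 - 6*8/3*6 = -6750 - 16*6 = -6750 - 96 = -6846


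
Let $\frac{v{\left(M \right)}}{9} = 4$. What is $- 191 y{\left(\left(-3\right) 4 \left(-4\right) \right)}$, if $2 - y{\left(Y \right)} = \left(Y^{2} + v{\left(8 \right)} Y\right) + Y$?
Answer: $778898$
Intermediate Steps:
$v{\left(M \right)} = 36$ ($v{\left(M \right)} = 9 \cdot 4 = 36$)
$y{\left(Y \right)} = 2 - Y^{2} - 37 Y$ ($y{\left(Y \right)} = 2 - \left(\left(Y^{2} + 36 Y\right) + Y\right) = 2 - \left(Y^{2} + 37 Y\right) = 2 - Y^{2} - 37 Y$)
$- 191 y{\left(\left(-3\right) 4 \left(-4\right) \right)} = - 191 \left(2 - \left(\left(-3\right) 4 \left(-4\right)\right)^{2} - 37 \left(-3\right) 4 \left(-4\right)\right) = - 191 \left(2 - \left(\left(-12\right) \left(-4\right)\right)^{2} - 37 \left(\left(-12\right) \left(-4\right)\right)\right) = - 191 \left(2 - 48^{2} - 1776\right) = - 191 \left(2 - 2304 - 1776\right) = \left(-191\right) \left(-4078\right) = 778898$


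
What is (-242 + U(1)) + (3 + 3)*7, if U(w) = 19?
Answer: -181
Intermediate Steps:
(-242 + U(1)) + (3 + 3)*7 = (-242 + 19) + (3 + 3)*7 = -223 + 6*7 = -223 + 42 = -181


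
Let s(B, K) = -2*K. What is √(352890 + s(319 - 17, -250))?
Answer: √353390 ≈ 594.47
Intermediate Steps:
√(352890 + s(319 - 17, -250)) = √(352890 - 2*(-250)) = √(352890 + 500) = √353390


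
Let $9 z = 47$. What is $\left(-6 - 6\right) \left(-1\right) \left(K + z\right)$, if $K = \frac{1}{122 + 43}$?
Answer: $\frac{10352}{165} \approx 62.739$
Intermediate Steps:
$K = \frac{1}{165} \approx 0.0060606$
$z = \frac{47}{9}$ ($z = \frac{1}{9} \cdot 47 = \frac{47}{9} \approx 5.2222$)
$\left(-6 - 6\right) \left(-1\right) \left(K + z\right) = \left(-6 - 6\right) \left(-1\right) \left(\frac{1}{165} + \frac{47}{9}\right) = \left(-12\right) \left(-1\right) \frac{2588}{495} = 12 \cdot \frac{2588}{495} = \frac{10352}{165}$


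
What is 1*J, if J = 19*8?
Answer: 152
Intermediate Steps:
J = 152
1*J = 1*152 = 152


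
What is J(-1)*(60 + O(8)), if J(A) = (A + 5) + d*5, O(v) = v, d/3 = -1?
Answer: -748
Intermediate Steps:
d = -3 (d = 3*(-1) = -3)
J(A) = -10 + A (J(A) = (A + 5) - 3*5 = (5 + A) - 15 = -10 + A)
J(-1)*(60 + O(8)) = (-10 - 1)*(60 + 8) = -11*68 = -748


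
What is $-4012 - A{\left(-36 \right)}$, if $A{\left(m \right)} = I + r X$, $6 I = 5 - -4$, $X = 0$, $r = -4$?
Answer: $- \frac{8027}{2} \approx -4013.5$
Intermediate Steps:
$I = \frac{3}{2}$ ($I = \frac{5 - -4}{6} = \frac{5 + 4}{6} = \frac{1}{6} \cdot 9 = \frac{3}{2} \approx 1.5$)
$A{\left(m \right)} = \frac{3}{2}$ ($A{\left(m \right)} = \frac{3}{2} - 0 = \frac{3}{2} + 0 = \frac{3}{2}$)
$-4012 - A{\left(-36 \right)} = -4012 - \frac{3}{2} = - \frac{8027}{2}$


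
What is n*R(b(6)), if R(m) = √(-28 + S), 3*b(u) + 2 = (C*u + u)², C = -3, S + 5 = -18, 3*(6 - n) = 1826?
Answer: -1808*I*√51/3 ≈ -4303.9*I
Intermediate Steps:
n = -1808/3 (n = 6 - ⅓*1826 = 6 - 1826/3 = -1808/3 ≈ -602.67)
S = -23 (S = -5 - 18 = -23)
b(u) = -⅔ + 4*u²/3 (b(u) = -⅔ + (-3*u + u)²/3 = -⅔ + (-2*u)²/3 = -⅔ + (4*u²)/3 = -⅔ + 4*u²/3)
R(m) = I*√51 (R(m) = √(-28 - 23) = √(-51) = I*√51)
n*R(b(6)) = -1808*I*√51/3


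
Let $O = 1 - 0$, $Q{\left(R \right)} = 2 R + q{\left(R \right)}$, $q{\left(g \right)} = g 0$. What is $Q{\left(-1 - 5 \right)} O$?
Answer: $-12$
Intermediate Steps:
$q{\left(g \right)} = 0$
$Q{\left(R \right)} = 2 R$ ($Q{\left(R \right)} = 2 R + 0 = 2 R$)
$O = 1$ ($O = 1 + 0 = 1$)
$Q{\left(-1 - 5 \right)} O = 2 \left(-1 - 5\right) 1 = 2 \left(-6\right) 1 = \left(-12\right) 1 = -12$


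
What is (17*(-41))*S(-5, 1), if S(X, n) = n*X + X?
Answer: 6970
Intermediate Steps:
S(X, n) = X + X*n (S(X, n) = X*n + X = X + X*n)
(17*(-41))*S(-5, 1) = (17*(-41))*(-5*(1 + 1)) = -(-3485)*2 = -697*(-10) = 6970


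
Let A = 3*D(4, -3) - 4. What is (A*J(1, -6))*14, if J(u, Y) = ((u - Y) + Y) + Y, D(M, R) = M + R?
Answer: 70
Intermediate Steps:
J(u, Y) = Y + u (J(u, Y) = u + Y = Y + u)
A = -1 (A = 3*(4 - 3) - 4 = 3*1 - 4 = 3 - 4 = -1)
(A*J(1, -6))*14 = -(-6 + 1)*14 = -1*(-5)*14 = 5*14 = 70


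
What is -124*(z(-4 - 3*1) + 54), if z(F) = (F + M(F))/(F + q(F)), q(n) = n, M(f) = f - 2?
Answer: -47864/7 ≈ -6837.7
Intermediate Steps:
M(f) = -2 + f
z(F) = (-2 + 2*F)/(2*F) (z(F) = (F + (-2 + F))/(F + F) = (-2 + 2*F)/((2*F)) = (-2 + 2*F)*(1/(2*F)) = (-2 + 2*F)/(2*F))
-124*(z(-4 - 3*1) + 54) = -124*((-1 + (-4 - 3*1))/(-4 - 3*1) + 54) = -124*((-1 + (-4 - 3))/(-4 - 3) + 54) = -124*((-1 - 7)/(-7) + 54) = -124*(-⅐*(-8) + 54) = -124*(8/7 + 54) = -124*386/7 = -47864/7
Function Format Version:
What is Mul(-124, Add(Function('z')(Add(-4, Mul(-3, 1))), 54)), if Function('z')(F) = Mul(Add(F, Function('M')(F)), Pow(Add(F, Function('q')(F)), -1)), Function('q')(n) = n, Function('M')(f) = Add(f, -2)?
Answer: Rational(-47864, 7) ≈ -6837.7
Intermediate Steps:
Function('M')(f) = Add(-2, f)
Function('z')(F) = Mul(Rational(1, 2), Pow(F, -1), Add(-2, Mul(2, F))) (Function('z')(F) = Mul(Add(F, Add(-2, F)), Pow(Add(F, F), -1)) = Mul(Add(-2, Mul(2, F)), Pow(Mul(2, F), -1)) = Mul(Add(-2, Mul(2, F)), Mul(Rational(1, 2), Pow(F, -1))) = Mul(Rational(1, 2), Pow(F, -1), Add(-2, Mul(2, F))))
Mul(-124, Add(Function('z')(Add(-4, Mul(-3, 1))), 54)) = Mul(-124, Add(Mul(Pow(Add(-4, Mul(-3, 1)), -1), Add(-1, Add(-4, Mul(-3, 1)))), 54)) = Mul(-124, Add(Mul(Pow(Add(-4, -3), -1), Add(-1, Add(-4, -3))), 54)) = Mul(-124, Add(Mul(Pow(-7, -1), Add(-1, -7)), 54)) = Mul(-124, Add(Mul(Rational(-1, 7), -8), 54)) = Mul(-124, Add(Rational(8, 7), 54)) = Mul(-124, Rational(386, 7)) = Rational(-47864, 7)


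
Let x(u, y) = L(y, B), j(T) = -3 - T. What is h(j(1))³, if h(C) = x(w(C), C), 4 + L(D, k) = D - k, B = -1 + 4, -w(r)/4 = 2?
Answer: -1331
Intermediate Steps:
w(r) = -8 (w(r) = -4*2 = -8)
B = 3
L(D, k) = -4 + D - k (L(D, k) = -4 + (D - k) = -4 + D - k)
x(u, y) = -7 + y (x(u, y) = -4 + y - 1*3 = -4 + y - 3 = -7 + y)
h(C) = -7 + C
h(j(1))³ = (-7 + (-3 - 1*1))³ = (-7 + (-3 - 1))³ = (-7 - 4)³ = (-11)³ = -1331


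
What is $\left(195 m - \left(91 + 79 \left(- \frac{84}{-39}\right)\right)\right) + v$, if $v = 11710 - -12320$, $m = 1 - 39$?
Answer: $\frac{212665}{13} \approx 16359.0$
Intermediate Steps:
$m = -38$
$v = 24030$ ($v = 11710 + 12320 = 24030$)
$\left(195 m - \left(91 + 79 \left(- \frac{84}{-39}\right)\right)\right) + v = \left(195 \left(-38\right) - \left(91 + 79 \left(- \frac{84}{-39}\right)\right)\right) + 24030 = \left(-7410 - \left(91 + 79 \left(\left(-84\right) \left(- \frac{1}{39}\right)\right)\right)\right) + 24030 = \left(-7410 - \frac{3395}{13}\right) + 24030 = - \frac{99725}{13} + 24030 = \frac{212665}{13}$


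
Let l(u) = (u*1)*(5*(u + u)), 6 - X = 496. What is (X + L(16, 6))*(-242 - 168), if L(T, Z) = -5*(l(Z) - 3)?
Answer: 932750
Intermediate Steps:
X = -490 (X = 6 - 1*496 = 6 - 496 = -490)
l(u) = 10*u² (l(u) = u*(5*(2*u)) = u*(10*u) = 10*u²)
L(T, Z) = 15 - 50*Z² (L(T, Z) = -5*(10*Z² - 3) = -5*(-3 + 10*Z²) = 15 - 50*Z²)
(X + L(16, 6))*(-242 - 168) = (-490 + (15 - 50*6²))*(-242 - 168) = (-490 + (15 - 50*36))*(-410) = (-490 + (15 - 1800))*(-410) = (-490 - 1785)*(-410) = -2275*(-410) = 932750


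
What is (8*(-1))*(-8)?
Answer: 64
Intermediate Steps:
(8*(-1))*(-8) = -8*(-8) = 64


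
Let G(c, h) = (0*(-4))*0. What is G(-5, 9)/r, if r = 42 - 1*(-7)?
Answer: 0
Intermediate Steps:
G(c, h) = 0 (G(c, h) = 0*0 = 0)
r = 49 (r = 42 + 7 = 49)
G(-5, 9)/r = 0/49 = (1/49)*0 = 0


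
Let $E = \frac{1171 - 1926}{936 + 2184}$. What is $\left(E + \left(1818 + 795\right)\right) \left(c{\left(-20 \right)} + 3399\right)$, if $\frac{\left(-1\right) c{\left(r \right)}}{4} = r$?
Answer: $\frac{5672025919}{624} \approx 9.0898 \cdot 10^{6}$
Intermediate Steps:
$c{\left(r \right)} = - 4 r$
$E = - \frac{151}{624}$ ($E = - \frac{755}{3120} = \left(-755\right) \frac{1}{3120} = - \frac{151}{624} \approx -0.24199$)
$\left(E + \left(1818 + 795\right)\right) \left(c{\left(-20 \right)} + 3399\right) = \left(- \frac{151}{624} + \left(1818 + 795\right)\right) \left(\left(-4\right) \left(-20\right) + 3399\right) = \left(- \frac{151}{624} + 2613\right) \left(80 + 3399\right) = \frac{1630361}{624} \cdot 3479 = \frac{5672025919}{624}$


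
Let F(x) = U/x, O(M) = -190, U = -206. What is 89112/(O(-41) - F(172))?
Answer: -7663632/16237 ≈ -471.99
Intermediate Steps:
F(x) = -206/x
89112/(O(-41) - F(172)) = 89112/(-190 - (-206)/172) = 89112/(-190 - 1*(-103/86)) = 89112/(-190 + 103/86) = 89112/(-16237/86) = 89112*(-86/16237) = -7663632/16237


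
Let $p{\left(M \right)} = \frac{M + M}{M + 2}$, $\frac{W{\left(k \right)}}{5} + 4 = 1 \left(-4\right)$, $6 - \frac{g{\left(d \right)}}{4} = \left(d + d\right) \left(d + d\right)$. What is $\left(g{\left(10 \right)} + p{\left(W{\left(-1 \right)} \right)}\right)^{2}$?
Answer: $\frac{894249216}{361} \approx 2.4771 \cdot 10^{6}$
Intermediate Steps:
$g{\left(d \right)} = 24 - 16 d^{2}$ ($g{\left(d \right)} = 24 - 4 \left(d + d\right) \left(d + d\right) = 24 - 4 \cdot 2 d 2 d = 24 - 4 \cdot 4 d^{2} = 24 - 16 d^{2}$)
$W{\left(k \right)} = -40$ ($W{\left(k \right)} = -20 + 5 \cdot 1 \left(-4\right) = -20 + 5 \left(-4\right) = -20 - 20 = -40$)
$p{\left(M \right)} = \frac{2 M}{2 + M}$
$\left(g{\left(10 \right)} + p{\left(W{\left(-1 \right)} \right)}\right)^{2} = \left(\left(24 - 16 \cdot 10^{2}\right) + 2 \left(-40\right) \frac{1}{2 - 40}\right)^{2} = \left(\left(24 - 1600\right) + 2 \left(-40\right) \frac{1}{-38}\right)^{2} = \left(\left(24 - 1600\right) + 2 \left(-40\right) \left(- \frac{1}{38}\right)\right)^{2} = \left(-1576 + \frac{40}{19}\right)^{2} = \left(- \frac{29904}{19}\right)^{2} = \frac{894249216}{361}$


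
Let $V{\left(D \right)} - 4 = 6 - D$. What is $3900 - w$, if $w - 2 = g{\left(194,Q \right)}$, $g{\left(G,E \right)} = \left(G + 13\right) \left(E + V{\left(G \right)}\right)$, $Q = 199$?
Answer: $793$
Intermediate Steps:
$V{\left(D \right)} = 10 - D$ ($V{\left(D \right)} = 4 - \left(-6 + D\right) = 10 - D$)
$g{\left(G,E \right)} = \left(13 + G\right) \left(10 + E - G\right)$ ($g{\left(G,E \right)} = \left(G + 13\right) \left(E - \left(-10 + G\right)\right) = \left(13 + G\right) \left(10 + E - G\right)$)
$w = 3107$ ($w = 2 + \left(130 - 194^{2} - 582 + 13 \cdot 199 + 199 \cdot 194\right) = 2 + \left(130 - 37636 - 582 + 2587 + 38606\right) = 2 + 3105 = 3107$)
$3900 - w = 3900 - 3107 = 793$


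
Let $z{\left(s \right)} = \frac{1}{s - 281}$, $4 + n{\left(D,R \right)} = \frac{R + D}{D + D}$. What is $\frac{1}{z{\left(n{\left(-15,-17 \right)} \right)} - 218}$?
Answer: $- \frac{4259}{928477} \approx -0.0045871$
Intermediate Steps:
$n{\left(D,R \right)} = -4 + \frac{D + R}{2 D}$ ($n{\left(D,R \right)} = -4 + \frac{R + D}{D + D} = -4 + \frac{D + R}{2 D}$)
$z{\left(s \right)} = \frac{1}{-281 + s}$
$\frac{1}{z{\left(n{\left(-15,-17 \right)} \right)} - 218} = \frac{1}{\frac{1}{-281 + \frac{-17 - -105}{2 \left(-15\right)}} - 218} = \frac{1}{\frac{1}{-281 + \frac{1}{2} \left(- \frac{1}{15}\right) \left(-17 + 105\right)} - 218} = \frac{1}{\frac{1}{-281 + \frac{1}{2} \left(- \frac{1}{15}\right) 88} - 218} = \frac{1}{\frac{1}{-281 - \frac{44}{15}} - 218} = \frac{1}{\frac{1}{- \frac{4259}{15}} - 218} = \frac{1}{- \frac{15}{4259} - 218} = \frac{1}{- \frac{928477}{4259}} = - \frac{4259}{928477}$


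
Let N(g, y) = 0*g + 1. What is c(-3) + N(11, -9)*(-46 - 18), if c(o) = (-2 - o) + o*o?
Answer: -54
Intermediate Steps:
c(o) = -2 + o**2 - o (c(o) = (-2 - o) + o**2 = -2 + o**2 - o)
N(g, y) = 1 (N(g, y) = 0 + 1 = 1)
c(-3) + N(11, -9)*(-46 - 18) = (-2 + (-3)**2 - 1*(-3)) + 1*(-46 - 18) = (-2 + 9 + 3) + 1*(-64) = 10 - 64 = -54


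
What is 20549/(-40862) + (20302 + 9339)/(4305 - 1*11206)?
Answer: -1352999191/281988662 ≈ -4.7981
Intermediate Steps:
20549/(-40862) + (20302 + 9339)/(4305 - 1*11206) = 20549*(-1/40862) + 29641/(4305 - 11206) = -20549/40862 + 29641/(-6901) = -20549/40862 + 29641*(-1/6901) = -20549/40862 - 29641/6901 = -1352999191/281988662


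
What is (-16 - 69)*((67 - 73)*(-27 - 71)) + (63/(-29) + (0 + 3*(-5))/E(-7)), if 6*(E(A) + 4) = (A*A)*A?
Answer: -531957651/10643 ≈ -49982.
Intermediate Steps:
E(A) = -4 + A³/6 (E(A) = -4 + ((A*A)*A)/6 = -4 + (A²*A)/6 = -4 + A³/6)
(-16 - 69)*((67 - 73)*(-27 - 71)) + (63/(-29) + (0 + 3*(-5))/E(-7)) = (-16 - 69)*((67 - 73)*(-27 - 71)) + (63/(-29) + (0 + 3*(-5))/(-4 + (⅙)*(-7)³)) = -(-510)*(-98) + (63*(-1/29) + (0 - 15)/(-4 + (⅙)*(-343))) = -85*588 + (-63/29 - 15/(-4 - 343/6)) = -49980 + (-63/29 - 15/(-367/6)) = -49980 + (-63/29 - 15*(-6/367)) = -49980 + (-63/29 + 90/367) = -49980 - 20511/10643 = -531957651/10643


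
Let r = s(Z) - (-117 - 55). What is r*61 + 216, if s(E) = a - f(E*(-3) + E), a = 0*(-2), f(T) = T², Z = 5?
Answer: 4608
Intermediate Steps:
a = 0
s(E) = -4*E² (s(E) = 0 - (E*(-3) + E)² = 0 - (-3*E + E)² = 0 - (-2*E)² = 0 - 4*E² = -4*E²)
r = 72 (r = -4*5² - (-117 - 55) = -4*25 - 1*(-172) = -100 + 172 = 72)
r*61 + 216 = 72*61 + 216 = 4392 + 216 = 4608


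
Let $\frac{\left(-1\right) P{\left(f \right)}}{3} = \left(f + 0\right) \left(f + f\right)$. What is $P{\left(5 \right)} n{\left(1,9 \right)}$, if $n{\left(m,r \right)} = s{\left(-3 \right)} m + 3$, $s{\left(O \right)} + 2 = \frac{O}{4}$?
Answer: $- \frac{75}{2} \approx -37.5$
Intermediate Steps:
$s{\left(O \right)} = -2 + \frac{O}{4}$
$n{\left(m,r \right)} = 3 - \frac{11 m}{4}$ ($n{\left(m,r \right)} = \left(-2 + \frac{1}{4} \left(-3\right)\right) m + 3 = \left(-2 - \frac{3}{4}\right) m + 3 = - \frac{11 m}{4} + 3 = 3 - \frac{11 m}{4}$)
$P{\left(f \right)} = - 6 f^{2}$ ($P{\left(f \right)} = - 3 \left(f + 0\right) \left(f + f\right) = - 3 f 2 f = - 3 \cdot 2 f^{2} = - 6 f^{2}$)
$P{\left(5 \right)} n{\left(1,9 \right)} = - 6 \cdot 5^{2} \left(3 - \frac{11}{4}\right) = \left(-6\right) 25 \left(3 - \frac{11}{4}\right) = \left(-150\right) \frac{1}{4} = - \frac{75}{2}$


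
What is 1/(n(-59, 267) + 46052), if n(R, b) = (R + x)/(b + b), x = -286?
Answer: 178/8197141 ≈ 2.1715e-5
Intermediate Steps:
n(R, b) = (-286 + R)/(2*b) (n(R, b) = (R - 286)/(b + b) = (-286 + R)/((2*b)) = (-286 + R)*(1/(2*b)) = (-286 + R)/(2*b))
1/(n(-59, 267) + 46052) = 1/((½)*(-286 - 59)/267 + 46052) = 1/((½)*(1/267)*(-345) + 46052) = 1/(-115/178 + 46052) = 1/(8197141/178) = 178/8197141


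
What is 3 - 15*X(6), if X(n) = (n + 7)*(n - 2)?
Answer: -777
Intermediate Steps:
X(n) = (-2 + n)*(7 + n) (X(n) = (7 + n)*(-2 + n) = (-2 + n)*(7 + n))
3 - 15*X(6) = 3 - 15*(-14 + 6² + 5*6) = 3 - 15*(-14 + 36 + 30) = 3 - 15*52 = 3 - 780 = -777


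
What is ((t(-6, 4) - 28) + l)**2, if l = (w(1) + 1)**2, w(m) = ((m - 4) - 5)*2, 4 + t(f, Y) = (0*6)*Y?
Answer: 37249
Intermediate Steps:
t(f, Y) = -4 (t(f, Y) = -4 + (0*6)*Y = -4 + 0*Y = -4 + 0 = -4)
w(m) = -18 + 2*m (w(m) = ((-4 + m) - 5)*2 = (-9 + m)*2 = -18 + 2*m)
l = 225 (l = ((-18 + 2*1) + 1)**2 = ((-18 + 2) + 1)**2 = (-16 + 1)**2 = (-15)**2 = 225)
((t(-6, 4) - 28) + l)**2 = ((-4 - 28) + 225)**2 = (-32 + 225)**2 = 193**2 = 37249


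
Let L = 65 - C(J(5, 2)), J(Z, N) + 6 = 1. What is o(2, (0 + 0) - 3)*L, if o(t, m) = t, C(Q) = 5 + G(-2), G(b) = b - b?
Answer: 120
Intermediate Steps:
J(Z, N) = -5 (J(Z, N) = -6 + 1 = -5)
G(b) = 0
C(Q) = 5 (C(Q) = 5 + 0 = 5)
L = 60 (L = 65 - 1*5 = 65 - 5 = 60)
o(2, (0 + 0) - 3)*L = 2*60 = 120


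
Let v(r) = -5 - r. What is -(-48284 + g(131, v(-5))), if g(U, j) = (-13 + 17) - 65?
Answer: 48345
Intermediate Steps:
g(U, j) = -61 (g(U, j) = 4 - 65 = -61)
-(-48284 + g(131, v(-5))) = -(-48284 - 61) = -1*(-48345) = 48345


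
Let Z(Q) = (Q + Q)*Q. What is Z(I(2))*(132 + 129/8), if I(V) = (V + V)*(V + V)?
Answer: 75840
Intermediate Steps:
I(V) = 4*V² (I(V) = (2*V)*(2*V) = 4*V²)
Z(Q) = 2*Q² (Z(Q) = (2*Q)*Q = 2*Q²)
Z(I(2))*(132 + 129/8) = (2*(4*2²)²)*(132 + 129/8) = (2*(4*4)²)*(132 + 129*(⅛)) = (2*16²)*(132 + 129/8) = (2*256)*(1185/8) = 512*(1185/8) = 75840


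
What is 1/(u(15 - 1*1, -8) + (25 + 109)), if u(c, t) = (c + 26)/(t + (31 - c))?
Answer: 9/1246 ≈ 0.0072231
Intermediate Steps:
u(c, t) = (26 + c)/(31 + t - c)
1/(u(15 - 1*1, -8) + (25 + 109)) = 1/((26 + (15 - 1*1))/(31 - 8 - (15 - 1*1)) + (25 + 109)) = 1/((26 + (15 - 1))/(31 - 8 - (15 - 1)) + 134) = 1/((26 + 14)/(31 - 8 - 1*14) + 134) = 1/(40/(31 - 8 - 14) + 134) = 1/(40/9 + 134) = 1/(1246/9) = 9/1246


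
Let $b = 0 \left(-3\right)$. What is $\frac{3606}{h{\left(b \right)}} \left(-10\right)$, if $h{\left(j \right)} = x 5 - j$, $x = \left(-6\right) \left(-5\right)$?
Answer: $- \frac{1202}{5} \approx -240.4$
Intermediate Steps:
$x = 30$
$b = 0$
$h{\left(j \right)} = 150 - j$ ($h{\left(j \right)} = 30 \cdot 5 - j = 150 - j$)
$\frac{3606}{h{\left(b \right)}} \left(-10\right) = \frac{3606}{150 - 0} \left(-10\right) = \frac{3606}{150 + 0} \left(-10\right) = \frac{3606}{150} \left(-10\right) = 3606 \cdot \frac{1}{150} \left(-10\right) = \frac{601}{25} \left(-10\right) = - \frac{1202}{5}$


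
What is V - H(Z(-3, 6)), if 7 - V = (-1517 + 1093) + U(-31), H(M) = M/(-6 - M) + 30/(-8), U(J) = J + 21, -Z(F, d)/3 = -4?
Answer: 5345/12 ≈ 445.42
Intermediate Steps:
Z(F, d) = 12 (Z(F, d) = -3*(-4) = 12)
U(J) = 21 + J
H(M) = -15/4 + M/(-6 - M) (H(M) = M/(-6 - M) + 30*(-⅛) = M/(-6 - M) - 15/4 = -15/4 + M/(-6 - M))
V = 441 (V = 7 - ((-1517 + 1093) + (21 - 31)) = 7 - (-424 - 10) = 7 - 1*(-434) = 7 + 434 = 441)
V - H(Z(-3, 6)) = 441 - (-90 - 19*12)/(4*(6 + 12)) = 441 - (-90 - 228)/(4*18) = 441 - (-318)/(4*18) = 441 - 1*(-53/12) = 441 + 53/12 = 5345/12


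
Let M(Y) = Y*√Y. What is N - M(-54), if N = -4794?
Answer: -4794 + 162*I*√6 ≈ -4794.0 + 396.82*I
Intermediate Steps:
M(Y) = Y^(3/2)
N - M(-54) = -4794 - (-54)^(3/2) = -4794 - (-162)*I*√6 = -4794 + 162*I*√6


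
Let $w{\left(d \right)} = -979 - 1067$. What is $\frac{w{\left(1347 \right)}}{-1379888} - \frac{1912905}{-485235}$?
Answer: $\frac{29339860505}{7439666152} \approx 3.9437$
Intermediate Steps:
$w{\left(d \right)} = -2046$
$\frac{w{\left(1347 \right)}}{-1379888} - \frac{1912905}{-485235} = - \frac{2046}{-1379888} - \frac{1912905}{-485235} = \left(-2046\right) \left(- \frac{1}{1379888}\right) - - \frac{42509}{10783} = \frac{1023}{689944} + \frac{42509}{10783} = \frac{29339860505}{7439666152}$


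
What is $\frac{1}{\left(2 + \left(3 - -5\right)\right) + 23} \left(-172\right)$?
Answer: $- \frac{172}{33} \approx -5.2121$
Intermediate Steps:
$\frac{1}{\left(2 + \left(3 - -5\right)\right) + 23} \left(-172\right) = \frac{1}{\left(2 + \left(3 + 5\right)\right) + 23} \left(-172\right) = \frac{1}{\left(2 + 8\right) + 23} \left(-172\right) = \frac{1}{10 + 23} \left(-172\right) = \frac{1}{33} \left(-172\right) = - \frac{172}{33}$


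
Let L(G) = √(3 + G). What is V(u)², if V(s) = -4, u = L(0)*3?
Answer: 16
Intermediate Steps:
u = 3*√3 (u = √(3 + 0)*3 = √3*3 = 3*√3 ≈ 5.1962)
V(u)² = (-4)² = 16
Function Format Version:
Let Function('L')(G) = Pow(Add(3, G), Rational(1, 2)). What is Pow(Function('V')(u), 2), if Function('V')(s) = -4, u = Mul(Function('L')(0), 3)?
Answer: 16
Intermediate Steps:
u = Mul(3, Pow(3, Rational(1, 2))) (u = Mul(Pow(Add(3, 0), Rational(1, 2)), 3) = Mul(Pow(3, Rational(1, 2)), 3) = Mul(3, Pow(3, Rational(1, 2))) ≈ 5.1962)
Pow(Function('V')(u), 2) = Pow(-4, 2) = 16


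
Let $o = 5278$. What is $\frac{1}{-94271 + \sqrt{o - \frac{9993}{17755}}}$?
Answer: $- \frac{1673781605}{157788971984058} - \frac{\sqrt{1663659426235}}{157788971984058} \approx -1.0616 \cdot 10^{-5}$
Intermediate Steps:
$\frac{1}{-94271 + \sqrt{o - \frac{9993}{17755}}} = \frac{1}{-94271 + \sqrt{5278 - \frac{9993}{17755}}} = \frac{1}{-94271 + \sqrt{\frac{93700897}{17755}}} = \frac{1}{-94271 + \frac{\sqrt{1663659426235}}{17755}}$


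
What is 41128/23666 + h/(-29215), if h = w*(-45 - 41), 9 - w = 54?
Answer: 110996710/69140219 ≈ 1.6054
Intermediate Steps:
w = -45 (w = 9 - 1*54 = 9 - 54 = -45)
h = 3870 (h = -45*(-45 - 41) = -45*(-86) = 3870)
41128/23666 + h/(-29215) = 41128/23666 + 3870/(-29215) = 41128*(1/23666) + 3870*(-1/29215) = 20564/11833 - 774/5843 = 110996710/69140219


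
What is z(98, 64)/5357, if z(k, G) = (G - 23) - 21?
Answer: 20/5357 ≈ 0.0037334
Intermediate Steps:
z(k, G) = -44 + G (z(k, G) = (-23 + G) - 21 = -44 + G)
z(98, 64)/5357 = (-44 + 64)/5357 = 20*(1/5357) = 20/5357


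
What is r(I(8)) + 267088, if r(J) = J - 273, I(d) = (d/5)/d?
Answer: 1334076/5 ≈ 2.6682e+5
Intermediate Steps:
I(d) = ⅕ (I(d) = (d*(⅕))/d = (d/5)/d = ⅕)
r(J) = -273 + J
r(I(8)) + 267088 = (-273 + ⅕) + 267088 = -1364/5 + 267088 = 1334076/5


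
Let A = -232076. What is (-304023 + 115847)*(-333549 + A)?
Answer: 106437050000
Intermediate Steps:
(-304023 + 115847)*(-333549 + A) = (-304023 + 115847)*(-333549 - 232076) = -188176*(-565625) = 106437050000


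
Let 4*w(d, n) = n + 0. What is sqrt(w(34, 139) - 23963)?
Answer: I*sqrt(95713)/2 ≈ 154.69*I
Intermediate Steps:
w(d, n) = n/4 (w(d, n) = (n + 0)/4 = n/4)
sqrt(w(34, 139) - 23963) = sqrt((1/4)*139 - 23963) = sqrt(139/4 - 23963) = sqrt(-95713/4) = I*sqrt(95713)/2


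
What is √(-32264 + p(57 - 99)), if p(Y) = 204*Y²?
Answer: 2*√81898 ≈ 572.36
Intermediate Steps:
√(-32264 + p(57 - 99)) = √(-32264 + 204*(57 - 99)²) = √(-32264 + 204*(-42)²) = √(-32264 + 204*1764) = √(-32264 + 359856) = √327592 = 2*√81898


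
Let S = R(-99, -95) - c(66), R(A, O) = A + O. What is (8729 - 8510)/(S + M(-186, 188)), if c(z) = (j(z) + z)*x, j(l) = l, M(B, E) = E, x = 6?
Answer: -73/266 ≈ -0.27444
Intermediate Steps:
c(z) = 12*z (c(z) = (z + z)*6 = (2*z)*6 = 12*z)
S = -986 (S = (-99 - 95) - 12*66 = -194 - 1*792 = -194 - 792 = -986)
(8729 - 8510)/(S + M(-186, 188)) = (8729 - 8510)/(-986 + 188) = 219/(-798) = 219*(-1/798) = -73/266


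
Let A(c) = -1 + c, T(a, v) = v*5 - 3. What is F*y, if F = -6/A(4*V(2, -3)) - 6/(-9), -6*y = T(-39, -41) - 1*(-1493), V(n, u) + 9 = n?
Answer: -48830/261 ≈ -187.09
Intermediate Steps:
V(n, u) = -9 + n
T(a, v) = -3 + 5*v (T(a, v) = 5*v - 3 = -3 + 5*v)
y = -1285/6 (y = -((-3 + 5*(-41)) - 1*(-1493))/6 = -((-3 - 205) + 1493)/6 = -(-208 + 1493)/6 = -⅙*1285 = -1285/6 ≈ -214.17)
F = 76/87 (F = -6/(-1 + 4*(-9 + 2)) - 6/(-9) = -6/(-1 + 4*(-7)) - 6*(-⅑) = -6/(-1 - 28) + ⅔ = -6/(-29) + ⅔ = -6*(-1/29) + ⅔ = 6/29 + ⅔ = 76/87 ≈ 0.87356)
F*y = (76/87)*(-1285/6) = -48830/261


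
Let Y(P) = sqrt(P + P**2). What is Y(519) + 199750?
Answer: 199750 + 2*sqrt(67470) ≈ 2.0027e+5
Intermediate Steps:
Y(519) + 199750 = sqrt(519*(1 + 519)) + 199750 = sqrt(519*520) + 199750 = sqrt(269880) + 199750 = 2*sqrt(67470) + 199750 = 199750 + 2*sqrt(67470)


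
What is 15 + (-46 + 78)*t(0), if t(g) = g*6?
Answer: 15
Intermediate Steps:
t(g) = 6*g
15 + (-46 + 78)*t(0) = 15 + (-46 + 78)*(6*0) = 15 + 32*0 = 15 + 0 = 15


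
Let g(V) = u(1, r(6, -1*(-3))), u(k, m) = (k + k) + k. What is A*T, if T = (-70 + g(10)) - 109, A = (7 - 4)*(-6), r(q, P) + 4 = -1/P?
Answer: 3168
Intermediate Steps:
r(q, P) = -4 - 1/P
u(k, m) = 3*k (u(k, m) = 2*k + k = 3*k)
g(V) = 3 (g(V) = 3*1 = 3)
A = -18 (A = 3*(-6) = -18)
T = -176 (T = (-70 + 3) - 109 = -67 - 109 = -176)
A*T = -18*(-176) = 3168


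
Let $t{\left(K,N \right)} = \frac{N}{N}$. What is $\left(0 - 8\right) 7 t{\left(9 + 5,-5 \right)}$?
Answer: $-56$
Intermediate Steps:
$t{\left(K,N \right)} = 1$
$\left(0 - 8\right) 7 t{\left(9 + 5,-5 \right)} = \left(0 - 8\right) 7 \cdot 1 = \left(-8\right) 7 \cdot 1 = \left(-56\right) 1 = -56$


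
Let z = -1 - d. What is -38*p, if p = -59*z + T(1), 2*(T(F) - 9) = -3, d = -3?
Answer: 4199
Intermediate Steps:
T(F) = 15/2 (T(F) = 9 + (½)*(-3) = 9 - 3/2 = 15/2)
z = 2 (z = -1 - 1*(-3) = -1 + 3 = 2)
p = -221/2 (p = -59*2 + 15/2 = -118 + 15/2 = -221/2 ≈ -110.50)
-38*p = -38*(-221/2) = 4199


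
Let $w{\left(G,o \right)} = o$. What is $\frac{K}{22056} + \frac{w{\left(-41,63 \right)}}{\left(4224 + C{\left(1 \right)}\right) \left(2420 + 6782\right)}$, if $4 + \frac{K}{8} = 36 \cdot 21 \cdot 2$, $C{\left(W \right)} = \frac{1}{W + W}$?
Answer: $\frac{8374562569}{15310743099} \approx 0.54697$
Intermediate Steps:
$C{\left(W \right)} = \frac{1}{2 W}$
$K = 12064$ ($K = -32 + 8 \cdot 36 \cdot 21 \cdot 2 = -32 + 8 \cdot 756 \cdot 2 = -32 + 8 \cdot 1512 = -32 + 12096 = 12064$)
$\frac{K}{22056} + \frac{w{\left(-41,63 \right)}}{\left(4224 + C{\left(1 \right)}\right) \left(2420 + 6782\right)} = \frac{12064}{22056} + \frac{63}{\left(4224 + \frac{1}{2 \cdot 1}\right) \left(2420 + 6782\right)} = 12064 \cdot \frac{1}{22056} + \frac{63}{\left(4224 + \frac{1}{2} \cdot 1\right) 9202} = \frac{1508}{2757} + \frac{63}{\left(4224 + \frac{1}{2}\right) 9202} = \frac{1508}{2757} + \frac{63}{\frac{8449}{2} \cdot 9202} = \frac{1508}{2757} + \frac{63}{38873849} = \frac{1508}{2757} + 63 \cdot \frac{1}{38873849} = \frac{1508}{2757} + \frac{9}{5553407} = \frac{8374562569}{15310743099}$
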